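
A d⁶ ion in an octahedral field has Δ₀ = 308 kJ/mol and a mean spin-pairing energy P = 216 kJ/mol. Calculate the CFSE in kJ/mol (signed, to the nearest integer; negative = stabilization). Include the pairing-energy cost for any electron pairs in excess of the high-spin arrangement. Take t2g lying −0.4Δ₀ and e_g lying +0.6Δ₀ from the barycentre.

Δ₀ > P, so pairing is preferred: the ground state is low-spin.
That gives t2g^6 e_g^0.
Orbital CFSE = -2.4Δ₀ = -2.4 × 308 = -739 kJ/mol.
Excess pairs vs high-spin: 3 − 1 = 2; pairing cost = +432 kJ/mol.
Net CFSE = -739 + 432 = -307 kJ/mol.

-307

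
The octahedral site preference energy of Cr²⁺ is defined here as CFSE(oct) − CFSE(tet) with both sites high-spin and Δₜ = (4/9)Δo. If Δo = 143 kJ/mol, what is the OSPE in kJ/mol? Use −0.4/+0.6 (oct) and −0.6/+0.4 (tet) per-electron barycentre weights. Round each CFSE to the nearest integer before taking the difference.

Group 6 minus oxidation state +2 gives a d⁴ configuration for Cr²⁺.
In an octahedral site d⁴ (HS) is t₂g³ eg¹, giving CFSE(oct) = -0.6Δo = -86 kJ/mol.
Tetrahedral: e² t₂², CFSE = 2(−0.6) + 2(+0.4) = -0.4Δₜ = -0.4 × (4/9) × 143 = -25 kJ/mol.
Subtracting, OSPE = -86 − (-25) = -61 kJ/mol.

-61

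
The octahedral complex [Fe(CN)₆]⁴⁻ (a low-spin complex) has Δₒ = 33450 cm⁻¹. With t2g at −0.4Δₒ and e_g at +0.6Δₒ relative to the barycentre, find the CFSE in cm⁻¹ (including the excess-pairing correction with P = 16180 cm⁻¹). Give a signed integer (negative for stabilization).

-47920

Each CN⁻ contributes -1; 6 × (-1) = -6. With overall charge -4, Fe is in the +2 oxidation state.
Group 8 minus oxidation state +2 gives a d⁶ configuration for Fe²⁺.
Configuration: t2g^6 e_g^0.
CFSE(orbital) = 6×(-0.4Δₒ) + 0×(0.6Δₒ) = -2.4Δₒ; with Δₒ = 33450 cm⁻¹ that is -80280 cm⁻¹.
Pairing penalty: 3 pairs vs 1 in the high-spin reference → 2 extra × P = 32360 cm⁻¹.
Combining: -80280 + 32360 = -47920 cm⁻¹.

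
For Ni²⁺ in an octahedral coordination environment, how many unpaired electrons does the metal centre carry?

2

Group 10 minus oxidation state +2 gives a d⁸ configuration for Ni²⁺.
For octahedral d⁸ the high- and low-spin configurations coincide.
Configuration: t2g^6 e_g^2, giving 2 unpaired electrons.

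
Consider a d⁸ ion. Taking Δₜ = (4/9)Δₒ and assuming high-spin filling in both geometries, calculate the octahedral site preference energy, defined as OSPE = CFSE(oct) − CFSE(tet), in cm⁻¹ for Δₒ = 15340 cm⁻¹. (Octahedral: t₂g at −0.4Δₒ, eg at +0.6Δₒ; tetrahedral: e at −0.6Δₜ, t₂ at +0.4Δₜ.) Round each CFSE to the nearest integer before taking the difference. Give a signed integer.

-12954

Octahedral high-spin t2g^6 e_g^2: CFSE = -1.2 × 15340 = -18408 cm⁻¹.
Tetrahedral: e^4 t2^4, CFSE = 4(−0.6) + 4(+0.4) = -0.8Δₜ = -0.8 × (4/9) × 15340 = -5454 cm⁻¹.
Subtracting, OSPE = -18408 − (-5454) = -12954 cm⁻¹.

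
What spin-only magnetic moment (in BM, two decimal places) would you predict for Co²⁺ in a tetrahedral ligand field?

Co²⁺: group 9, so d-count = 9 − 2 = 7.
Tetrahedral splitting is small, so the complex is high-spin.
Configuration: e⁴ t₂³ → 3 unpaired electrons.
μ(spin-only) = √[3(3+2)] = √15 ≈ 3.87 BM.

3.87 BM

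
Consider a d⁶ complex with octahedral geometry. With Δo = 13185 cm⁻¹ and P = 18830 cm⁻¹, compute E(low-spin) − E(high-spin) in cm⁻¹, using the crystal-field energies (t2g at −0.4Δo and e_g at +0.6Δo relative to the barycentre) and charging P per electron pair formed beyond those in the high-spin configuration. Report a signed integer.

High-spin d⁶ fills as t2g^4 e_g^2 with CFSE 4(−0.4) + 2(+0.6) = -0.4Δo = -5274 cm⁻¹.
For low-spin the configuration is t2g^6 e_g^0: orbital energy -2.4 × 13185 = -31644 cm⁻¹, and 2 additional pairs relative to high-spin add 37660 cm⁻¹, giving 6016 cm⁻¹.
Thus E(LS) − E(HS) = 11290 cm⁻¹.

11290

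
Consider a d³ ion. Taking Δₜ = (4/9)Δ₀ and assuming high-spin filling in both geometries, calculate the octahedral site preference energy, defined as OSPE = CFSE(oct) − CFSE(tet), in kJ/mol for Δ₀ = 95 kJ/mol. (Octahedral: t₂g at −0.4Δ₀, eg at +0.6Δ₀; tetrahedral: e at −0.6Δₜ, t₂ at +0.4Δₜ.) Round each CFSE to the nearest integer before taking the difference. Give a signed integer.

In an octahedral site d³ (HS) is t₂g³ eg⁰, giving CFSE(oct) = -1.2Δ₀ = -114 kJ/mol.
Tetrahedral: e² t₂¹, CFSE = 2(−0.6) + 1(+0.4) = -0.8Δₜ = -0.8 × (4/9) × 95 = -34 kJ/mol.
OSPE = CFSE(oct) − CFSE(tet) = -114 − (-34) = -80 kJ/mol.

-80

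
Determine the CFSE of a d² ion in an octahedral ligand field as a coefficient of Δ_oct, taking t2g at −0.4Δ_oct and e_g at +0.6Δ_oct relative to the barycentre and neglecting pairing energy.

-0.8 Δ_oct

Configuration: t2g^2 e_g^0.
CFSE = 2(-0.4Δ_oct) + 0(0.6Δ_oct) = -0.8Δ_oct + 0.0Δ_oct = -0.8Δ_oct.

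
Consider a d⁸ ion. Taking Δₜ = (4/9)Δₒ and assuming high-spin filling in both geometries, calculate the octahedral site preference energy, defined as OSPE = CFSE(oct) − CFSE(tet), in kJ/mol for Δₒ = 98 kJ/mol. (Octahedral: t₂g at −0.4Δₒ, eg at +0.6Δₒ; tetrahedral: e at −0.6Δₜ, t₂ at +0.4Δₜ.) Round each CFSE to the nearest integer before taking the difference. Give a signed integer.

Octahedral (high-spin): t2g^6 e_g^2, CFSE = 6(−0.4) + 2(+0.6) = -1.2Δₒ = -1.2 × 98 = -118 kJ/mol.
In a tetrahedral site the filling is e^4 t2^4: CFSE(tet) = -0.8Δₜ = -0.8 × (4/9)(98) = -35 kJ/mol.
OSPE = -118 − (-35) = -83 kJ/mol.

-83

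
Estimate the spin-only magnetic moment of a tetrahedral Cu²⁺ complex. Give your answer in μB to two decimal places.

1.73 μB

Cu is in group 11, so Cu²⁺ is d⁹ (11 − 2 = 9).
Tetrahedral fields are weak (Δₜ ≈ 4/9 Δₒ), so electrons fill high-spin.
Configuration: e⁴ t₂⁵ → 1 unpaired electron.
μ(spin-only) = √[1(1+2)] = √3 ≈ 1.73 μB.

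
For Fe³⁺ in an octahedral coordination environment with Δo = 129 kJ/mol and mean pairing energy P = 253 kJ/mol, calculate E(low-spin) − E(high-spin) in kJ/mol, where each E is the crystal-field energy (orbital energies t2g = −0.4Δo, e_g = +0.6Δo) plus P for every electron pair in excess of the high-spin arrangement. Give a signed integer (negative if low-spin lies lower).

Fe³⁺: group 8, so d-count = 8 − 3 = 5.
High-spin: t2g^3 e_g^2, CFSE = 0.0Δo = 0 kJ/mol.
Low-spin: t2g^5 e_g^0, orbital CFSE = -2.0Δo = -258 kJ/mol; plus 2 excess pairs × P = +506 kJ/mol; total 248 kJ/mol.
E(LS) − E(HS) = 248 − (0) = 248 kJ/mol.

248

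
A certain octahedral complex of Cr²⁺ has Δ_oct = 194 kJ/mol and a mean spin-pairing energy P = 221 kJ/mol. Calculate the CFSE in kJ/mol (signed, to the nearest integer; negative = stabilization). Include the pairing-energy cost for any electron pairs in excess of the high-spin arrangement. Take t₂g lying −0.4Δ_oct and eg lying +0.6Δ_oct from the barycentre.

-116

Group 6 minus oxidation state +2 gives a d⁴ configuration for Cr²⁺.
Δ_oct < P, so pairing is avoided: the ground state is high-spin.
That gives t₂g³ eg¹.
Orbital CFSE = -0.6Δ_oct = -0.6 × 194 = -116 kJ/mol.
High-spin has no excess pairs, so no pairing correction applies.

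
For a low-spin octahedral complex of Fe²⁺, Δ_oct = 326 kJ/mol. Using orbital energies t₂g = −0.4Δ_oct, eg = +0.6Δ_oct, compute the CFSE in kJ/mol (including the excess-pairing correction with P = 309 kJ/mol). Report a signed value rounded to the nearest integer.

-164

Group 8 minus oxidation state +2 gives a d⁶ configuration for Fe²⁺.
The d⁶ electrons fill as t₂g⁶ eg⁰.
Orbital CFSE = 6(-0.4) + 0(0.6) = -2.4Δ_oct = -2.4 × 326 = -782 kJ/mol.
Relative to high-spin t₂g⁴ eg² (1 paired), the low-spin configuration has 2 additional pairs, contributing +2 × 309 = +618 kJ/mol.
Net CFSE = -782 + 618 = -164 kJ/mol.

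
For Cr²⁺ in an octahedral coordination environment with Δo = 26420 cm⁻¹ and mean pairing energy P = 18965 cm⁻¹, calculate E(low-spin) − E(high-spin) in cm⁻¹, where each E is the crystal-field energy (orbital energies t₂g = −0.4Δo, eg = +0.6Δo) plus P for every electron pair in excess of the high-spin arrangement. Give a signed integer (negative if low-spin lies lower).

-7455

Group 6 minus oxidation state +2 gives a d⁴ configuration for Cr²⁺.
In the high-spin limit (t₂g³ eg¹) the orbital term is -0.6Δo = -15852 cm⁻¹, with no excess pairing.
Low-spin: t₂g⁴ eg⁰, orbital CFSE = -1.6Δo = -42272 cm⁻¹; plus 1 excess pair × P = +18965 cm⁻¹; total -23307 cm⁻¹.
The difference is -23307 − (-15852) = -7455 cm⁻¹, so low-spin lies lower.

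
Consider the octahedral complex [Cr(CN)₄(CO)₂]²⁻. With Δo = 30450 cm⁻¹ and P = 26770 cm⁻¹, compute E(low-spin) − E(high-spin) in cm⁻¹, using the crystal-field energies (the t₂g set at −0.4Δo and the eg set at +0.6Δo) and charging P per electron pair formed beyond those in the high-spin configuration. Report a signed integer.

-3680

Ligand charges: 4×(-1) from CN⁻ and 2×(+0) from CO sum to -4; with overall charge -2, Cr is +2.
Group 6 minus oxidation state +2 gives a d⁴ configuration for Cr²⁺.
In the high-spin limit (t₂g³ eg¹) the orbital term is -0.6Δo = -18270 cm⁻¹, with no excess pairing.
For low-spin the configuration is t₂g⁴ eg⁰: orbital energy -1.6 × 30450 = -48720 cm⁻¹, and 1 additional pair relative to high-spin adds 26770 cm⁻¹, giving -21950 cm⁻¹.
E(LS) − E(HS) = -21950 − (-18270) = -3680 cm⁻¹.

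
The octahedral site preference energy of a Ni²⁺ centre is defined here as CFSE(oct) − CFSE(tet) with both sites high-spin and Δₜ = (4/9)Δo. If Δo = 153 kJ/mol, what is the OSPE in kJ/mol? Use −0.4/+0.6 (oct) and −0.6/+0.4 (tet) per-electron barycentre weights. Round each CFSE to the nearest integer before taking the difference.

Ni is in group 10, so Ni²⁺ is d⁸ (10 − 2 = 8).
Octahedral (high-spin): t2g^6 e_g^2, CFSE = 6(−0.4) + 2(+0.6) = -1.2Δo = -1.2 × 153 = -184 kJ/mol.
In a tetrahedral site the filling is e^4 t2^4: CFSE(tet) = -0.8Δₜ = -0.8 × (4/9)(153) = -54 kJ/mol.
OSPE = CFSE(oct) − CFSE(tet) = -184 − (-54) = -130 kJ/mol.

-130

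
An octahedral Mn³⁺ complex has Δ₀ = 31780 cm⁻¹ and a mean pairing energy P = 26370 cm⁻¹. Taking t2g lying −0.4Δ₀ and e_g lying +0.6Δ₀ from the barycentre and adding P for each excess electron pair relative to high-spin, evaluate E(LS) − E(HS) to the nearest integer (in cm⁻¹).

Group 7 minus oxidation state +3 gives a d⁴ configuration for Mn³⁺.
High-spin d⁴ fills as t2g^3 e_g^1 with CFSE 3(−0.4) + 1(+0.6) = -0.6Δ₀ = -19068 cm⁻¹.
Low-spin: t2g^4 e_g^0, orbital CFSE = -1.6Δ₀ = -50848 cm⁻¹; plus 1 excess pair × P = +26370 cm⁻¹; total -24478 cm⁻¹.
Thus E(LS) − E(HS) = -5410 cm⁻¹.

-5410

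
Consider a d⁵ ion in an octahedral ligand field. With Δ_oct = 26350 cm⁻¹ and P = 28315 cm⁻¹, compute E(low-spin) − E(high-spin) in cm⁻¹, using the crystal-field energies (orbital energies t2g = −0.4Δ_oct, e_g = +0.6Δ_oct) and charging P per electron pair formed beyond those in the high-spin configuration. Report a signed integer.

3930

In the high-spin limit (t2g^3 e_g^2) the orbital term is 0.0Δ_oct = 0 cm⁻¹, with no excess pairing.
For low-spin the configuration is t2g^5 e_g^0: orbital energy -2.0 × 26350 = -52700 cm⁻¹, and 2 additional pairs relative to high-spin add 56630 cm⁻¹, giving 3930 cm⁻¹.
The difference is 3930 − (0) = 3930 cm⁻¹, so high-spin lies lower.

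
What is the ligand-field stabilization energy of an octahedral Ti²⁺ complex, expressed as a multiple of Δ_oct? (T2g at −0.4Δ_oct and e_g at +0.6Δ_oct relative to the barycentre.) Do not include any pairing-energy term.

Ti is in group 4, so Ti²⁺ is d² (4 − 2 = 2).
Configuration: t2g^2 e_g^0.
CFSE = 2(-0.4Δ_oct) + 0(0.6Δ_oct) = -0.8Δ_oct + 0.0Δ_oct = -0.8Δ_oct.

-0.8 Δ_oct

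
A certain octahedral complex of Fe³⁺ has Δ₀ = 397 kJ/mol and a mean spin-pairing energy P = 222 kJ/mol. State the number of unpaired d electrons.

Fe is in group 8, so Fe³⁺ is d⁵ (8 − 3 = 5).
Here Δ₀ > P (397 > 222), so the low-spin state is favoured.
That gives t₂g⁵ eg⁰.
Unpaired electrons: 1.

1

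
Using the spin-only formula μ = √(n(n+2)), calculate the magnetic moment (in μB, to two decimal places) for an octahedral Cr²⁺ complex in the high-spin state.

4.90 μB

Cr is in group 6, so Cr²⁺ is d⁴ (6 − 2 = 4).
Configuration: t2g^3 e_g^1 → 4 unpaired electrons.
μ(spin-only) = √[4(4+2)] = √24 ≈ 4.90 μB.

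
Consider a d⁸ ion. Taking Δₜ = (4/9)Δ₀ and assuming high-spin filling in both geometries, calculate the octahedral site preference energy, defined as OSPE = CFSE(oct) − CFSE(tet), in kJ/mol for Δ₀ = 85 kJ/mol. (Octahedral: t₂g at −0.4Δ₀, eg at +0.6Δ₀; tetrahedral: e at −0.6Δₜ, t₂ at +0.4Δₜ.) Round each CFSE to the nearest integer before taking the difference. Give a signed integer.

-72

Octahedral high-spin t₂g⁶ eg²: CFSE = -1.2 × 85 = -102 kJ/mol.
Tetrahedral: e⁴ t₂⁴, CFSE = 4(−0.6) + 4(+0.4) = -0.8Δₜ = -0.8 × (4/9) × 85 = -30 kJ/mol.
OSPE = -102 − (-30) = -72 kJ/mol.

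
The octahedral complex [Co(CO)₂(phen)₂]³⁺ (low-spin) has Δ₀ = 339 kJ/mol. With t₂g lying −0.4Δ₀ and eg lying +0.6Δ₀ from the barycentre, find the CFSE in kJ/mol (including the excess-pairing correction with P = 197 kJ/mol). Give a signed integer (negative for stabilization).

Ligand charges: 2×(+0) from CO and 2×(+0) from phen sum to +0; with overall charge +3, Co is +3.
Co is in group 9, so Co³⁺ is d⁶ (9 − 3 = 6).
Electron filling gives t₂g⁶ eg⁰.
Orbital CFSE = 6(-0.4) + 0(0.6) = -2.4Δ₀ = -2.4 × 339 = -814 kJ/mol.
Pairing penalty: 3 pairs vs 1 in the high-spin reference → 2 extra × P = 394 kJ/mol.
Overall CFSE = -814 + 394 = -420 kJ/mol.

-420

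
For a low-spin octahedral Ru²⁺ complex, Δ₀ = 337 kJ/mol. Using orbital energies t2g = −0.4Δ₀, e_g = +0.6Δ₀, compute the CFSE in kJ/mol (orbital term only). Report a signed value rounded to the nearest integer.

-809

Ru sits in group 8; removing 2 electrons leaves Ru²⁺ with 8 − 2 = 6 d electrons.
Configuration: t2g^6 e_g^0.
Orbital CFSE = 6(-0.4) + 0(0.6) = -2.4Δ₀ = -2.4 × 337 = -809 kJ/mol.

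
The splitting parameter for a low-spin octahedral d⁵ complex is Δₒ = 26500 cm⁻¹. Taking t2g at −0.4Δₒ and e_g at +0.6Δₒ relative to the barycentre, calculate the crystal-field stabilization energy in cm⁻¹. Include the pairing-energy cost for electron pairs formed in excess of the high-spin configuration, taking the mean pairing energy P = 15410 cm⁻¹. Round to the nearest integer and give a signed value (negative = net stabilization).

-22180

Configuration: t2g^5 e_g^0.
Orbital CFSE = 5(-0.4) + 0(0.6) = -2.0Δₒ = -2.0 × 26500 = -53000 cm⁻¹.
Relative to high-spin t2g^3 e_g^2 (0 paired), the low-spin configuration has 2 additional pairs, contributing +2 × 15410 = +30820 cm⁻¹.
Combining: -53000 + 30820 = -22180 cm⁻¹.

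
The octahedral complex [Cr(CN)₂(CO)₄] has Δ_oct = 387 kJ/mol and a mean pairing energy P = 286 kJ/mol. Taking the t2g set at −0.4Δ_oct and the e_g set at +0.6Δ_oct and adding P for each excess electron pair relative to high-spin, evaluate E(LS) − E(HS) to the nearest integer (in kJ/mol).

Ligand charges: 2×(-1) from CN⁻ and 4×(+0) from CO sum to -2; with overall charge +0, Cr is +2.
Cr is in group 6, so Cr²⁺ is d⁴ (6 − 2 = 4).
High-spin d⁴ fills as t2g^3 e_g^1 with CFSE 3(−0.4) + 1(+0.6) = -0.6Δ_oct = -232 kJ/mol.
For low-spin the configuration is t2g^4 e_g^0: orbital energy -1.6 × 387 = -619 kJ/mol, and 1 additional pair relative to high-spin adds 286 kJ/mol, giving -333 kJ/mol.
Thus E(LS) − E(HS) = -101 kJ/mol.

-101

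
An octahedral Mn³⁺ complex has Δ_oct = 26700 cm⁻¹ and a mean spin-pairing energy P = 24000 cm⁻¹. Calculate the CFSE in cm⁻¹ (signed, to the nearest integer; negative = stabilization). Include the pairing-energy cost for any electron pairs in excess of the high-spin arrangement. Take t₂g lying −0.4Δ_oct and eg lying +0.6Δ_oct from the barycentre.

Mn is in group 7, so Mn³⁺ is d⁴ (7 − 3 = 4).
Here Δ_oct > P (26700 > 24000), so the low-spin state is favoured.
Filling d⁴ accordingly: t₂g⁴ eg⁰.
Orbital CFSE = -1.6Δ_oct = -1.6 × 26700 = -42720 cm⁻¹.
Excess pairs vs high-spin: 1 − 0 = 1; pairing cost = +24000 cm⁻¹.
Net CFSE = -42720 + 24000 = -18720 cm⁻¹.

-18720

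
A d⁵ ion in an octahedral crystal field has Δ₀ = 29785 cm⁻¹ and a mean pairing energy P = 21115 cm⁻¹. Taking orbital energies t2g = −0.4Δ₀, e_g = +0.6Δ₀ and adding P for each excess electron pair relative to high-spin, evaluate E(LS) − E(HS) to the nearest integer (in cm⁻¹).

In the high-spin limit (t2g^3 e_g^2) the orbital term is 0.0Δ₀ = 0 cm⁻¹, with no excess pairing.
Low-spin: t2g^5 e_g^0, orbital CFSE = -2.0Δ₀ = -59570 cm⁻¹; plus 2 excess pairs × P = +42230 cm⁻¹; total -17340 cm⁻¹.
E(LS) − E(HS) = -17340 − (0) = -17340 cm⁻¹.

-17340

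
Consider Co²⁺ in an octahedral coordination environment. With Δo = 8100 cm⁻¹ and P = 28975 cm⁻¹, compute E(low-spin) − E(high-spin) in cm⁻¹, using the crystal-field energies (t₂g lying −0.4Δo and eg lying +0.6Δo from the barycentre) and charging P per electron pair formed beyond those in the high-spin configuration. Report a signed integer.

Group 9 minus oxidation state +2 gives a d⁷ configuration for Co²⁺.
High-spin d⁷ fills as t₂g⁵ eg² with CFSE 5(−0.4) + 2(+0.6) = -0.8Δo = -6480 cm⁻¹.
Low-spin t₂g⁶ eg¹ gives -1.8Δo = -14580 cm⁻¹, but forming 1 extra pair costs 1P = 28975 cm⁻¹, so E(LS) = -14580 + 28975 = 14395 cm⁻¹.
Thus E(LS) − E(HS) = 20875 cm⁻¹.

20875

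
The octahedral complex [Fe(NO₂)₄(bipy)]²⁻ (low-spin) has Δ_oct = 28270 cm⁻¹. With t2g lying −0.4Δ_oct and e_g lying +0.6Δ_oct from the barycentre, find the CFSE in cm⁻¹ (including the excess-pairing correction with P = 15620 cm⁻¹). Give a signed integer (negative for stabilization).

Ligand charges: 4×(-1) from NO₂⁻ and 1×(+0) from bipy sum to -4; with overall charge -2, Fe is +2.
Fe is in group 8, so Fe²⁺ is d⁶ (8 − 2 = 6).
Electron filling gives t2g^6 e_g^0.
Orbital CFSE = 6(-0.4) + 0(0.6) = -2.4Δ_oct = -2.4 × 28270 = -67848 cm⁻¹.
High-spin d⁶ would be t2g^4 e_g^2 with 1 pair; low-spin has 3, so 2 excess pairs cost +2P = +31240 cm⁻¹.
Net CFSE = -67848 + 31240 = -36608 cm⁻¹.

-36608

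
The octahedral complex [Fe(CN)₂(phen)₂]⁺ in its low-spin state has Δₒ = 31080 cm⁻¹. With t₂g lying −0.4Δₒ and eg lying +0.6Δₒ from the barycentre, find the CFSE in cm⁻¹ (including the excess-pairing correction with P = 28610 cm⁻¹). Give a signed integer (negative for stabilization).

-4940

Ligand charges: 2×(-1) from CN⁻ and 2×(+0) from phen sum to -2; with overall charge +1, Fe is +3.
Group 8 minus oxidation state +3 gives a d⁵ configuration for Fe³⁺.
Configuration: t₂g⁵ eg⁰.
CFSE(orbital) = 5×(-0.4Δₒ) + 0×(0.6Δₒ) = -2.0Δₒ; with Δₒ = 31080 cm⁻¹ that is -62160 cm⁻¹.
Pairing penalty: 2 pairs vs 0 in the high-spin reference → 2 extra × P = 57220 cm⁻¹.
Overall CFSE = -62160 + 57220 = -4940 cm⁻¹.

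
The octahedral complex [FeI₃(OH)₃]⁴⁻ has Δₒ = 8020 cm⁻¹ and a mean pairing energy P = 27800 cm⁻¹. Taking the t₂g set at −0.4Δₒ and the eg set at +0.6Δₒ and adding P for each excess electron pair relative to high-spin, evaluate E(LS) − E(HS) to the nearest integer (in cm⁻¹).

Ligand charges: 3×(-1) from I⁻ and 3×(-1) from OH⁻ sum to -6; with overall charge -4, Fe is +2.
Fe sits in group 8; removing 2 electrons leaves Fe²⁺ with 8 − 2 = 6 d electrons.
High-spin: t₂g⁴ eg², CFSE = -0.4Δₒ = -3208 cm⁻¹.
For low-spin the configuration is t₂g⁶ eg⁰: orbital energy -2.4 × 8020 = -19248 cm⁻¹, and 2 additional pairs relative to high-spin add 55600 cm⁻¹, giving 36352 cm⁻¹.
The difference is 36352 − (-3208) = 39560 cm⁻¹, so high-spin lies lower.

39560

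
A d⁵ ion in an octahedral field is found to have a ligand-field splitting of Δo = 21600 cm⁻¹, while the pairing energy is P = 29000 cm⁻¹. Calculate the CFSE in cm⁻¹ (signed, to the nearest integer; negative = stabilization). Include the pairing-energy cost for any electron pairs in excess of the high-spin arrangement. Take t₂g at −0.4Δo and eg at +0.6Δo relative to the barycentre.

0

With Δo < P the complex is high-spin.
That gives t₂g³ eg².
Orbital CFSE = 0.0Δo = 0.0 × 21600 = 0 cm⁻¹.
High-spin has no excess pairs, so no pairing correction applies.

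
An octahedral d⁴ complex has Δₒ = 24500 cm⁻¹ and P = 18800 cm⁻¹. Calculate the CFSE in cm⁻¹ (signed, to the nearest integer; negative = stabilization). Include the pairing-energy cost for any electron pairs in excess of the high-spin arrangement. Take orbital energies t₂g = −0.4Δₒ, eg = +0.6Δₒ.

Since Δₒ = 24500 cm⁻¹ > P = 18800 cm⁻¹, the complex adopts the low-spin configuration.
Filling d⁴ accordingly: t₂g⁴ eg⁰.
Orbital CFSE = -1.6Δₒ = -1.6 × 24500 = -39200 cm⁻¹.
Excess pairs vs high-spin: 1 − 0 = 1; pairing cost = +18800 cm⁻¹.
Net CFSE = -39200 + 18800 = -20400 cm⁻¹.

-20400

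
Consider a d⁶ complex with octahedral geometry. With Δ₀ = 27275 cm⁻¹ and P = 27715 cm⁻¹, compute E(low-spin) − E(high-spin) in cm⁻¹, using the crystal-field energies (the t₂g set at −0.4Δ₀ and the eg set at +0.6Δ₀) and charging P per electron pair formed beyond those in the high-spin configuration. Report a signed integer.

880

In the high-spin limit (t₂g⁴ eg²) the orbital term is -0.4Δ₀ = -10910 cm⁻¹, with no excess pairing.
Low-spin t₂g⁶ eg⁰ gives -2.4Δ₀ = -65460 cm⁻¹, but forming 2 extra pairs costs 2P = 55430 cm⁻¹, so E(LS) = -65460 + 55430 = -10030 cm⁻¹.
The difference is -10030 − (-10910) = 880 cm⁻¹, so high-spin lies lower.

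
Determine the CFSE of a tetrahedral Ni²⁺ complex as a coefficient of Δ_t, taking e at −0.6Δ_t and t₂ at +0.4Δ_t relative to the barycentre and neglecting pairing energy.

-0.8 Δ_t

Group 10 minus oxidation state +2 gives a d⁸ configuration for Ni²⁺.
With tetrahedral geometry the complex is necessarily high-spin.
Configuration: e⁴ t₂⁴.
CFSE = 4(-0.6Δ_t) + 4(0.4Δ_t) = -2.4Δ_t + 1.6Δ_t = -0.8Δ_t.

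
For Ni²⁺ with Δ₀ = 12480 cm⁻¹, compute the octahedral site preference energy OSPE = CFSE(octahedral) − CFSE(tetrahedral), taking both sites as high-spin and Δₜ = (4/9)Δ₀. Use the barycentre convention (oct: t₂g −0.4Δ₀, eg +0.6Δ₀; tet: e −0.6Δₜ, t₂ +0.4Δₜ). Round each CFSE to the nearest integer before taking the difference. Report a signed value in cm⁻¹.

-10539

Group 10 minus oxidation state +2 gives a d⁸ configuration for Ni²⁺.
Octahedral (high-spin): t2g^6 e_g^2, CFSE = 6(−0.4) + 2(+0.6) = -1.2Δ₀ = -1.2 × 12480 = -14976 cm⁻¹.
In a tetrahedral site the filling is e^4 t2^4: CFSE(tet) = -0.8Δₜ = -0.8 × (4/9)(12480) = -4437 cm⁻¹.
OSPE = -14976 − (-4437) = -10539 cm⁻¹.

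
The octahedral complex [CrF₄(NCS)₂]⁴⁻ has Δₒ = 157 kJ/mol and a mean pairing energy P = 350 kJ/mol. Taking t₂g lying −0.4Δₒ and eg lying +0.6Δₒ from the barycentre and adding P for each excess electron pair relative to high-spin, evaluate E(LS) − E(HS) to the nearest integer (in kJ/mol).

193

Ligand charges: 4×(-1) from F⁻ and 2×(-1) from NCS⁻ sum to -6; with overall charge -4, Cr is +2.
Cr²⁺: group 6, so d-count = 6 − 2 = 4.
In the high-spin limit (t₂g³ eg¹) the orbital term is -0.6Δₒ = -94 kJ/mol, with no excess pairing.
Low-spin t₂g⁴ eg⁰ gives -1.6Δₒ = -251 kJ/mol, but forming 1 extra pair costs 1P = 350 kJ/mol, so E(LS) = -251 + 350 = 99 kJ/mol.
Thus E(LS) − E(HS) = 193 kJ/mol.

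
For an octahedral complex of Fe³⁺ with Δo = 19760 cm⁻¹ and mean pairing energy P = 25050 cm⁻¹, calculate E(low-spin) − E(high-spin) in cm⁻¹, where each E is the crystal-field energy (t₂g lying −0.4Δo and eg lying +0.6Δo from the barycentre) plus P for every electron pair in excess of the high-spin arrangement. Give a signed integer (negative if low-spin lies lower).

10580

Group 8 minus oxidation state +3 gives a d⁵ configuration for Fe³⁺.
In the high-spin limit (t₂g³ eg²) the orbital term is 0.0Δo = 0 cm⁻¹, with no excess pairing.
Low-spin: t₂g⁵ eg⁰, orbital CFSE = -2.0Δo = -39520 cm⁻¹; plus 2 excess pairs × P = +50100 cm⁻¹; total 10580 cm⁻¹.
Thus E(LS) − E(HS) = 10580 cm⁻¹.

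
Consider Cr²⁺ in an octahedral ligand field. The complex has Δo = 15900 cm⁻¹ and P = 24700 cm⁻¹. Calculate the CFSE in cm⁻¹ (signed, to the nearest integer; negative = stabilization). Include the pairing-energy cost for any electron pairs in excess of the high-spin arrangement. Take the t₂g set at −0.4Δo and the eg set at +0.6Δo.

-9540

Cr²⁺: group 6, so d-count = 6 − 2 = 4.
Here Δo < P (15900 < 24700), so the high-spin state is favoured.
Configuration: t₂g³ eg¹.
Orbital CFSE = -0.6Δo = -0.6 × 15900 = -9540 cm⁻¹.
High-spin has no excess pairs, so no pairing correction applies.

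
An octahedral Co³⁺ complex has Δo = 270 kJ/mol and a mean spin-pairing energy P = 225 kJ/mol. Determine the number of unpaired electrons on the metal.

Co sits in group 9; removing 3 electrons leaves Co³⁺ with 9 − 3 = 6 d electrons.
Here Δo > P (270 > 225), so the low-spin state is favoured.
That gives t₂g⁶ eg⁰.
Unpaired electrons: 0.

0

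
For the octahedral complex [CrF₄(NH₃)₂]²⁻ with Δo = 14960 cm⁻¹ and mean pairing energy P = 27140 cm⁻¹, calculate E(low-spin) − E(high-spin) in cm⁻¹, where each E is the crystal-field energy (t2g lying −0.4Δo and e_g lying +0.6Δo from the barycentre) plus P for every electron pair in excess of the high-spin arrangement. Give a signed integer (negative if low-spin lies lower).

12180

Ligand charges: 4×(-1) from F⁻ and 2×(+0) from NH₃ sum to -4; with overall charge -2, Cr is +2.
Cr is in group 6, so Cr²⁺ is d⁴ (6 − 2 = 4).
In the high-spin limit (t2g^3 e_g^1) the orbital term is -0.6Δo = -8976 cm⁻¹, with no excess pairing.
Low-spin: t2g^4 e_g^0, orbital CFSE = -1.6Δo = -23936 cm⁻¹; plus 1 excess pair × P = +27140 cm⁻¹; total 3204 cm⁻¹.
The difference is 3204 − (-8976) = 12180 cm⁻¹, so high-spin lies lower.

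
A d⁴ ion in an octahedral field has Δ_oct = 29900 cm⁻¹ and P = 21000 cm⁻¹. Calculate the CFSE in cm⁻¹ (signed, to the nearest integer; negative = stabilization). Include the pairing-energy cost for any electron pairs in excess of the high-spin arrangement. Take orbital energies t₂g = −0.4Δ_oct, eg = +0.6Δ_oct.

Here Δ_oct > P (29900 > 21000), so the low-spin state is favoured.
Configuration: t₂g⁴ eg⁰.
Orbital CFSE = -1.6Δ_oct = -1.6 × 29900 = -47840 cm⁻¹.
Excess pairs vs high-spin: 1 − 0 = 1; pairing cost = +21000 cm⁻¹.
Net CFSE = -47840 + 21000 = -26840 cm⁻¹.

-26840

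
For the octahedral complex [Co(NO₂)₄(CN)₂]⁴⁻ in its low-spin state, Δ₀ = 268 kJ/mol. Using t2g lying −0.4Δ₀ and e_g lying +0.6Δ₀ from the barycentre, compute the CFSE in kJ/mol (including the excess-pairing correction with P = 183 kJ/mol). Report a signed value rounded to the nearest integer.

Ligand charges: 4×(-1) from NO₂⁻ and 2×(-1) from CN⁻ sum to -6; with overall charge -4, Co is +2.
Co²⁺: group 9, so d-count = 9 − 2 = 7.
The d⁷ electrons fill as t2g^6 e_g^1.
CFSE(orbital) = 6×(-0.4Δ₀) + 1×(0.6Δ₀) = -1.8Δ₀; with Δ₀ = 268 kJ/mol that is -482 kJ/mol.
Pairing penalty: 3 pairs vs 2 in the high-spin reference → 1 extra × P = 183 kJ/mol.
Overall CFSE = -482 + 183 = -299 kJ/mol.

-299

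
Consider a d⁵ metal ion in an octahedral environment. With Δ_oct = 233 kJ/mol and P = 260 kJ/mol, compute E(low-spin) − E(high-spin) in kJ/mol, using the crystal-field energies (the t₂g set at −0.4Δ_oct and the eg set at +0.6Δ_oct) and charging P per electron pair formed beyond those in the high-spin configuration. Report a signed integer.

54

High-spin: t₂g³ eg², CFSE = 0.0Δ_oct = 0 kJ/mol.
Low-spin t₂g⁵ eg⁰ gives -2.0Δ_oct = -466 kJ/mol, but forming 2 extra pairs costs 2P = 520 kJ/mol, so E(LS) = -466 + 520 = 54 kJ/mol.
E(LS) − E(HS) = 54 − (0) = 54 kJ/mol.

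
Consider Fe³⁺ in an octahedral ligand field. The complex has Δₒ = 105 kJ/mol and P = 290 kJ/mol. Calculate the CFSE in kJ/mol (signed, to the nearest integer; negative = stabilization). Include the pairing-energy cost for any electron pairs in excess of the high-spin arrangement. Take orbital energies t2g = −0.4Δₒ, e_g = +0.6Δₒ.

Fe sits in group 8; removing 3 electrons leaves Fe³⁺ with 8 − 3 = 5 d electrons.
Δₒ < P, so pairing is avoided: the ground state is high-spin.
Configuration: t2g^3 e_g^2.
Orbital CFSE = 0.0Δₒ = 0.0 × 105 = 0 kJ/mol.
High-spin has no excess pairs, so no pairing correction applies.

0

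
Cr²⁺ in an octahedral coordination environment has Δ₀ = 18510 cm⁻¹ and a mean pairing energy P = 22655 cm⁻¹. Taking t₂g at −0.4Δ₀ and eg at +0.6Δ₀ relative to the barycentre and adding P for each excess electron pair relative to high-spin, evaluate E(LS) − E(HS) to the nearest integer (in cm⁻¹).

Cr sits in group 6; removing 2 electrons leaves Cr²⁺ with 6 − 2 = 4 d electrons.
High-spin d⁴ fills as t₂g³ eg¹ with CFSE 3(−0.4) + 1(+0.6) = -0.6Δ₀ = -11106 cm⁻¹.
Low-spin: t₂g⁴ eg⁰, orbital CFSE = -1.6Δ₀ = -29616 cm⁻¹; plus 1 excess pair × P = +22655 cm⁻¹; total -6961 cm⁻¹.
E(LS) − E(HS) = -6961 − (-11106) = 4145 cm⁻¹.

4145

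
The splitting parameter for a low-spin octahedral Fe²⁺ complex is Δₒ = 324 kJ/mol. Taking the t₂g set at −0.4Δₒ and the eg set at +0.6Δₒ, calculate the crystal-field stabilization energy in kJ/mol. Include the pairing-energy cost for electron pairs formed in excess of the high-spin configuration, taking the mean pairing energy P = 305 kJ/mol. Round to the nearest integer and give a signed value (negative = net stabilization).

Fe is in group 8, so Fe²⁺ is d⁶ (8 − 2 = 6).
Configuration: t₂g⁶ eg⁰.
CFSE(orbital) = 6×(-0.4Δₒ) + 0×(0.6Δₒ) = -2.4Δₒ; with Δₒ = 324 kJ/mol that is -778 kJ/mol.
High-spin d⁶ would be t₂g⁴ eg² with 1 pair; low-spin has 3, so 2 excess pairs cost +2P = +610 kJ/mol.
Overall CFSE = -778 + 610 = -168 kJ/mol.

-168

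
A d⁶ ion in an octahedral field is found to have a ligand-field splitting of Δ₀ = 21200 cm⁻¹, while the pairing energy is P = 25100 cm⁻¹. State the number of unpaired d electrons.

With Δ₀ < P the complex is high-spin.
Filling d⁶ accordingly: t₂g⁴ eg².
Unpaired electrons: 4.

4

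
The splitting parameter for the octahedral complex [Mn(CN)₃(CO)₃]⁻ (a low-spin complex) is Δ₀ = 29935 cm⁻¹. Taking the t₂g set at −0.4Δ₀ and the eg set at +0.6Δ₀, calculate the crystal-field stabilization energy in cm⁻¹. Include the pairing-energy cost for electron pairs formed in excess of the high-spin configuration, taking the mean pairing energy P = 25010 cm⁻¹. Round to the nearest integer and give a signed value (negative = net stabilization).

Ligand charges: 3×(-1) from CN⁻ and 3×(+0) from CO sum to -3; with overall charge -1, Mn is +2.
Group 7 minus oxidation state +2 gives a d⁵ configuration for Mn²⁺.
The d⁵ electrons fill as t₂g⁵ eg⁰.
Orbital CFSE = 5(-0.4) + 0(0.6) = -2.0Δ₀ = -2.0 × 29935 = -59870 cm⁻¹.
Pairing penalty: 2 pairs vs 0 in the high-spin reference → 2 extra × P = 50020 cm⁻¹.
Overall CFSE = -59870 + 50020 = -9850 cm⁻¹.

-9850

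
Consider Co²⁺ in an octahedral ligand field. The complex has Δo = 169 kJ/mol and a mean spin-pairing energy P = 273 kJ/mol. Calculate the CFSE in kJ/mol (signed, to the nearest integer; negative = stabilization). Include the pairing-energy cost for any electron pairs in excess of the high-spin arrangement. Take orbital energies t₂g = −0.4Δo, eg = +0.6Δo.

-135

Co²⁺: group 9, so d-count = 9 − 2 = 7.
Here Δo < P (169 < 273), so the high-spin state is favoured.
Filling d⁷ accordingly: t₂g⁵ eg².
Orbital CFSE = -0.8Δo = -0.8 × 169 = -135 kJ/mol.
High-spin has no excess pairs, so no pairing correction applies.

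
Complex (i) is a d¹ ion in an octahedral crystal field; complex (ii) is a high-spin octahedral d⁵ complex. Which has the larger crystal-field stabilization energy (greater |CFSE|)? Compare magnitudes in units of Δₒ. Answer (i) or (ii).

(i): For octahedral d¹ the high- and low-spin configurations coincide; t₂g¹ eg⁰, CFSE = -0.4Δₒ.
(ii): t2g^3 e_g^2, CFSE = 0.0Δₒ.
So (i) has the larger |CFSE|.

(i)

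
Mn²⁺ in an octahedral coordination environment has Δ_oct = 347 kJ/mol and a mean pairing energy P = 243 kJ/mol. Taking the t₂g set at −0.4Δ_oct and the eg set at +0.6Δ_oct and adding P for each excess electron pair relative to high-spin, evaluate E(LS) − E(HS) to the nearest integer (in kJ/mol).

Mn is in group 7, so Mn²⁺ is d⁵ (7 − 2 = 5).
High-spin d⁵ fills as t₂g³ eg² with CFSE 3(−0.4) + 2(+0.6) = 0.0Δ_oct = 0 kJ/mol.
Low-spin: t₂g⁵ eg⁰, orbital CFSE = -2.0Δ_oct = -694 kJ/mol; plus 2 excess pairs × P = +486 kJ/mol; total -208 kJ/mol.
Thus E(LS) − E(HS) = -208 kJ/mol.

-208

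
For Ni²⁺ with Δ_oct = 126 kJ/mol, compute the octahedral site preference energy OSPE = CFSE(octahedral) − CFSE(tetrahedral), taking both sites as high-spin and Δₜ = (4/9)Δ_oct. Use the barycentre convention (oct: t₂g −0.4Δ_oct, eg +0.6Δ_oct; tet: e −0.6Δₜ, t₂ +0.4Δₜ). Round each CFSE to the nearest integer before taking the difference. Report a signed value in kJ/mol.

Ni is in group 10, so Ni²⁺ is d⁸ (10 − 2 = 8).
Octahedral (high-spin): t₂g⁶ eg², CFSE = 6(−0.4) + 2(+0.6) = -1.2Δ_oct = -1.2 × 126 = -151 kJ/mol.
Tetrahedral e⁴ t₂⁴ gives -0.8Δₜ = -0.8 × (4/9) × 126 = -45 kJ/mol.
Subtracting, OSPE = -151 − (-45) = -106 kJ/mol.

-106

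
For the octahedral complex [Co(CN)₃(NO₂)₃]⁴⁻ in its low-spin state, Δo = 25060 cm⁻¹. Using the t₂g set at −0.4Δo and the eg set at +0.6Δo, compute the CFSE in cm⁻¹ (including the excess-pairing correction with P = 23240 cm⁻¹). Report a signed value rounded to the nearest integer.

Ligand charges: 3×(-1) from CN⁻ and 3×(-1) from NO₂⁻ sum to -6; with overall charge -4, Co is +2.
Co²⁺: group 9, so d-count = 9 − 2 = 7.
Configuration: t₂g⁶ eg¹.
The orbital stabilization is -1.8Δo = -1.8 × 25060 = -45108 cm⁻¹.
Relative to high-spin t₂g⁵ eg² (2 paired), the low-spin configuration has 1 additional pair, contributing +1 × 23240 = +23240 cm⁻¹.
Combining: -45108 + 23240 = -21868 cm⁻¹.

-21868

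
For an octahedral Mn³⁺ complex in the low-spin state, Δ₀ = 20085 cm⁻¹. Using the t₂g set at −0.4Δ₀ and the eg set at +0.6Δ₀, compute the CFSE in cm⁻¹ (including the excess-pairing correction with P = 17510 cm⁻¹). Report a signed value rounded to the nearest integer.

-14626

Group 7 minus oxidation state +3 gives a d⁴ configuration for Mn³⁺.
The d⁴ electrons fill as t₂g⁴ eg⁰.
The orbital stabilization is -1.6Δ₀ = -1.6 × 20085 = -32136 cm⁻¹.
Relative to high-spin t₂g³ eg¹ (0 paired), the low-spin configuration has 1 additional pair, contributing +1 × 17510 = +17510 cm⁻¹.
Overall CFSE = -32136 + 17510 = -14626 cm⁻¹.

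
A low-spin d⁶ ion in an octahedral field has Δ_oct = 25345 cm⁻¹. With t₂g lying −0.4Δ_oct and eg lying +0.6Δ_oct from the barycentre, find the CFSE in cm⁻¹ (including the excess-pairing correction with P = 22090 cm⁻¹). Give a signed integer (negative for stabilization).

-16648

The d⁶ electrons fill as t₂g⁶ eg⁰.
The orbital stabilization is -2.4Δ_oct = -2.4 × 25345 = -60828 cm⁻¹.
Relative to high-spin t₂g⁴ eg² (1 paired), the low-spin configuration has 2 additional pairs, contributing +2 × 22090 = +44180 cm⁻¹.
Overall CFSE = -60828 + 44180 = -16648 cm⁻¹.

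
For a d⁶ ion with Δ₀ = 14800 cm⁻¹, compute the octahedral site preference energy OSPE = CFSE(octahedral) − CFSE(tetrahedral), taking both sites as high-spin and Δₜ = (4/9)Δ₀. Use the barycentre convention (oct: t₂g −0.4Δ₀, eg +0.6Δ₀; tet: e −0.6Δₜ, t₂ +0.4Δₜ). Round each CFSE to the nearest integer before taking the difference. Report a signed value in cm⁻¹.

-1973

Octahedral high-spin t₂g⁴ eg²: CFSE = -0.4 × 14800 = -5920 cm⁻¹.
In a tetrahedral site the filling is e³ t₂³: CFSE(tet) = -0.6Δₜ = -0.6 × (4/9)(14800) = -3947 cm⁻¹.
Subtracting, OSPE = -5920 − (-3947) = -1973 cm⁻¹.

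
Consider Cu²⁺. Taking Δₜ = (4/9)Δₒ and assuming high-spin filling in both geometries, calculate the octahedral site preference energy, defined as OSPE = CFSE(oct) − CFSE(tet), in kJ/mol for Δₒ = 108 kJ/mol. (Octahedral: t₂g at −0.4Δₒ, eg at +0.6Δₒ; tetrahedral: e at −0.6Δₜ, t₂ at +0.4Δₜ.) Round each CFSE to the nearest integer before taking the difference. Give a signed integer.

Cu sits in group 11; removing 2 electrons leaves Cu²⁺ with 11 − 2 = 9 d electrons.
Octahedral high-spin t₂g⁶ eg³: CFSE = -0.6 × 108 = -65 kJ/mol.
Tetrahedral: e⁴ t₂⁵, CFSE = 4(−0.6) + 5(+0.4) = -0.4Δₜ = -0.4 × (4/9) × 108 = -19 kJ/mol.
Subtracting, OSPE = -65 − (-19) = -46 kJ/mol.

-46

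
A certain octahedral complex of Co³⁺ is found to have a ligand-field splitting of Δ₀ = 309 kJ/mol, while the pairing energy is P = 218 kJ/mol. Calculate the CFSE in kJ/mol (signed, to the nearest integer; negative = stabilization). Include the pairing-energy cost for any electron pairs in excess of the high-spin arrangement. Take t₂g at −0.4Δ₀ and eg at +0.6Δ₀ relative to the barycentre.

-306

Group 9 minus oxidation state +3 gives a d⁶ configuration for Co³⁺.
Δ₀ > P, so pairing is preferred: the ground state is low-spin.
Configuration: t₂g⁶ eg⁰.
Orbital CFSE = -2.4Δ₀ = -2.4 × 309 = -742 kJ/mol.
Excess pairs vs high-spin: 3 − 1 = 2; pairing cost = +436 kJ/mol.
Net CFSE = -742 + 436 = -306 kJ/mol.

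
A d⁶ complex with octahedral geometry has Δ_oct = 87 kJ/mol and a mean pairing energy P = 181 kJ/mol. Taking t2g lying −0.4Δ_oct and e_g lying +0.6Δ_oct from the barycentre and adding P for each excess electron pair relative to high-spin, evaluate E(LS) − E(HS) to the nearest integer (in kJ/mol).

High-spin d⁶ fills as t2g^4 e_g^2 with CFSE 4(−0.4) + 2(+0.6) = -0.4Δ_oct = -35 kJ/mol.
Low-spin t2g^6 e_g^0 gives -2.4Δ_oct = -209 kJ/mol, but forming 2 extra pairs costs 2P = 362 kJ/mol, so E(LS) = -209 + 362 = 153 kJ/mol.
The difference is 153 − (-35) = 188 kJ/mol, so high-spin lies lower.

188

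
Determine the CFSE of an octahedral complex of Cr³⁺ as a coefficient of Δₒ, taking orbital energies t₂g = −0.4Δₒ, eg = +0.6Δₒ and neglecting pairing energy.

Group 6 minus oxidation state +3 gives a d³ configuration for Cr³⁺.
Configuration: t₂g³ eg⁰.
CFSE = 3(-0.4Δₒ) + 0(0.6Δₒ) = -1.2Δₒ + 0.0Δₒ = -1.2Δₒ.

-1.2 Δₒ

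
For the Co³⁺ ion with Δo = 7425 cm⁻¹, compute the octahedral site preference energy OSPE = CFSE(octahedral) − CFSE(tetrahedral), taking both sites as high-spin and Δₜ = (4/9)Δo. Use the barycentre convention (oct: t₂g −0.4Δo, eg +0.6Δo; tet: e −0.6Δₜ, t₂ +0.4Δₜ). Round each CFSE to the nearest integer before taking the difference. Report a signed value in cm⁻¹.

-990

Group 9 minus oxidation state +3 gives a d⁶ configuration for Co³⁺.
Octahedral (high-spin): t2g^4 e_g^2, CFSE = 4(−0.4) + 2(+0.6) = -0.4Δo = -0.4 × 7425 = -2970 cm⁻¹.
Tetrahedral e^3 t2^3 gives -0.6Δₜ = -0.6 × (4/9) × 7425 = -1980 cm⁻¹.
Subtracting, OSPE = -2970 − (-1980) = -990 cm⁻¹.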